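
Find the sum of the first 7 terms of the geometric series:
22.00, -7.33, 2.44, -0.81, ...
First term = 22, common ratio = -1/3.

Sₙ = a(1 - rⁿ) / (1 - r)
S_7 = 22(1 - (-1/3)^7) / (1 - (-1/3))
S_7 = 22(1 - (-1/2187)) / (4/3)
S_7 = 12034/729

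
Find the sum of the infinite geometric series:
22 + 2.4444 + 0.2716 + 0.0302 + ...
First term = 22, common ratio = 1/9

For |r| < 1, S = a / (1 - r)
S = 22 / (1 - (1/9))
S = 22 / (8/9)
S = 99/4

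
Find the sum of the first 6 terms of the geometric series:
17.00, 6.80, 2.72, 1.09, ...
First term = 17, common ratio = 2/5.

Sₙ = a(1 - rⁿ) / (1 - r)
S_6 = 17(1 - (2/5)^6) / (1 - (2/5))
S_6 = 17(1 - (64/15625)) / (3/5)
S_6 = 88179/3125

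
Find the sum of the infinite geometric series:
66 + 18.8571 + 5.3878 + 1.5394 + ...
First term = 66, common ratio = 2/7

For |r| < 1, S = a / (1 - r)
S = 66 / (1 - (2/7))
S = 66 / (5/7)
S = 462/5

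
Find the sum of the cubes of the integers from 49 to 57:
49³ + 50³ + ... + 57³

Use ∑_{k=1}^{n} k³ = [n(n+1)/2]², then subtract the first 48 terms.
∑_{k=1}^{57} k³ = [57×58/2]² = 1653² = 2732409
∑_{k=1}^{48} k³ = [48×49/2]² = 1176² = 1382976
∑_{k=49}^{57} k³ = 2732409 - 1382976 = 1349433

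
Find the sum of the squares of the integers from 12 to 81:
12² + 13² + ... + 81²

Use ∑_{k=1}^{n} k² = n(n+1)(2n+1)/6, then subtract the first 11 terms.
∑_{k=1}^{81} k² = 81×82×163/6 = 180441
∑_{k=1}^{11} k² = 11×12×23/6 = 506
∑_{k=12}^{81} k² = 180441 - 506 = 179935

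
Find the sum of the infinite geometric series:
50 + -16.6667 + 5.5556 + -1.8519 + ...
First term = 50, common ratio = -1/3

For |r| < 1, S = a / (1 - r)
S = 50 / (1 - (-1/3))
S = 50 / (4/3)
S = 75/2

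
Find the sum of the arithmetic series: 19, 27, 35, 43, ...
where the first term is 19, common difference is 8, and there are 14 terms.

Sₙ = n/2 × (first + last)
Last term = a + (n-1)d = 19 + (14-1)×8 = 123
S_14 = 14/2 × (19 + 123)
S_14 = 14/2 × 142 = 994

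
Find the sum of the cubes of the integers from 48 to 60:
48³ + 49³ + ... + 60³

Use ∑_{k=1}^{n} k³ = [n(n+1)/2]², then subtract the first 47 terms.
∑_{k=1}^{60} k³ = [60×61/2]² = 1830² = 3348900
∑_{k=1}^{47} k³ = [47×48/2]² = 1128² = 1272384
∑_{k=48}^{60} k³ = 3348900 - 1272384 = 2076516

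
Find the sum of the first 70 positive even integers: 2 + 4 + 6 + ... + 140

Sum of first n even numbers = n(n+1)
= 70×71
= 4970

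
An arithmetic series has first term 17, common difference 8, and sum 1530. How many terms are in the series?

Using S = n/2 × [2a + (n-1)d]
1530 = n/2 × [2(17) + (n-1)(8)]
1530 = n/2 × [34 + 8n - 8]
3060 = n × [26 + 8n]
8n² + (26)n - 3060 = 0
Discriminant: Δ = (26)² - 4(8)(-3060) = 676 + 97920 = 98596
√Δ = 314
n = [-(26) + √Δ] / (2·8) = (-26 + 314) / 16 = 288 / 16 = 18
(The negative root is discarded since n must be a positive integer.)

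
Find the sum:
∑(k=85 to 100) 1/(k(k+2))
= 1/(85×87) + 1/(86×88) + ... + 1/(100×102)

Partial fractions: 1/(k(k+2)) = (1/2)[1/k - 1/(k+2)]
Telescoping leaves the first two and last two terms:
= (1/2)[1/85 + 1/86 - 1/101 - 1/102]
= 2042/1107465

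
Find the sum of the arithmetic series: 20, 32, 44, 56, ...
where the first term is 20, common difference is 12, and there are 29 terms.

Sₙ = n/2 × (first + last)
Last term = a + (n-1)d = 20 + (29-1)×12 = 356
S_29 = 29/2 × (20 + 356)
S_29 = 29/2 × 376 = 5452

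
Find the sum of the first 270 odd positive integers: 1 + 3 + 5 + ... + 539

Sum of first n odd numbers = n²
= 270²
= 72900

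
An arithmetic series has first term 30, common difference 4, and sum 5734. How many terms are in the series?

Using S = n/2 × [2a + (n-1)d]
5734 = n/2 × [2(30) + (n-1)(4)]
5734 = n/2 × [60 + 4n - 4]
11468 = n × [56 + 4n]
4n² + (56)n - 11468 = 0
Discriminant: Δ = (56)² - 4(4)(-11468) = 3136 + 183488 = 186624
√Δ = 432
n = [-(56) + √Δ] / (2·4) = (-56 + 432) / 8 = 376 / 8 = 47
(The negative root is discarded since n must be a positive integer.)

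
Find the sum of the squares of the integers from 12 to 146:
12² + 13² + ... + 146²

Use ∑_{k=1}^{n} k² = n(n+1)(2n+1)/6, then subtract the first 11 terms.
∑_{k=1}^{146} k² = 146×147×293/6 = 1048061
∑_{k=1}^{11} k² = 11×12×23/6 = 506
∑_{k=12}^{146} k² = 1048061 - 506 = 1047555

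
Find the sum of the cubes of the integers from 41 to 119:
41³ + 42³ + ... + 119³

Use ∑_{k=1}^{n} k³ = [n(n+1)/2]², then subtract the first 40 terms.
∑_{k=1}^{119} k³ = [119×120/2]² = 7140² = 50979600
∑_{k=1}^{40} k³ = [40×41/2]² = 820² = 672400
∑_{k=41}^{119} k³ = 50979600 - 672400 = 50307200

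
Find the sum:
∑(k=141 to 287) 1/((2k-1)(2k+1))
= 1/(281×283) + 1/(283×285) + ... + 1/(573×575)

Partial fractions: 1/((2k-1)(2k+1)) = (1/2)[1/(2k-1) - 1/(2k+1)]
The series telescopes:
= (1/2)[1/281 - 1/575]
= 147/161575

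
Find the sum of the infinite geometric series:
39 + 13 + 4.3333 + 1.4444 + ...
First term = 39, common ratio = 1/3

For |r| < 1, S = a / (1 - r)
S = 39 / (1 - (1/3))
S = 39 / (2/3)
S = 117/2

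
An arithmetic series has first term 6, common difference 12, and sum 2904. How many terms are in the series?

Using S = n/2 × [2a + (n-1)d]
2904 = n/2 × [2(6) + (n-1)(12)]
2904 = n/2 × [12 + 12n - 12]
5808 = n × [0 + 12n]
12n² + (0)n - 5808 = 0
Discriminant: Δ = (0)² - 4(12)(-5808) = 0 + 278784 = 278784
√Δ = 528
n = [-(0) + √Δ] / (2·12) = (0 + 528) / 24 = 528 / 24 = 22
(The negative root is discarded since n must be a positive integer.)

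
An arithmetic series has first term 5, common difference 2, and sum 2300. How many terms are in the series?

Using S = n/2 × [2a + (n-1)d]
2300 = n/2 × [2(5) + (n-1)(2)]
2300 = n/2 × [10 + 2n - 2]
4600 = n × [8 + 2n]
2n² + (8)n - 4600 = 0
Discriminant: Δ = (8)² - 4(2)(-4600) = 64 + 36800 = 36864
√Δ = 192
n = [-(8) + √Δ] / (2·2) = (-8 + 192) / 4 = 184 / 4 = 46
(The negative root is discarded since n must be a positive integer.)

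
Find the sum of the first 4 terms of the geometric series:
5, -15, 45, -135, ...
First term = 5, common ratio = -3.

Sₙ = a(1 - rⁿ) / (1 - r)
S_4 = 5(1 - (-3)^4) / (1 - (-3))
S_4 = 5(1 - 81) / (4)
S_4 = -100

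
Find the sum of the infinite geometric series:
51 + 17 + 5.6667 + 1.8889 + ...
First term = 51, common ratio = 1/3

For |r| < 1, S = a / (1 - r)
S = 51 / (1 - (1/3))
S = 51 / (2/3)
S = 153/2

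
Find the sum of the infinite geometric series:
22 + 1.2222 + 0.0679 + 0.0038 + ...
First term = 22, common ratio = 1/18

For |r| < 1, S = a / (1 - r)
S = 22 / (1 - (1/18))
S = 22 / (17/18)
S = 396/17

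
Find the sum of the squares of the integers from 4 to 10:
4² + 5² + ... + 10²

Use ∑_{k=1}^{n} k² = n(n+1)(2n+1)/6, then subtract the first 3 terms.
∑_{k=1}^{10} k² = 10×11×21/6 = 385
∑_{k=1}^{3} k² = 3×4×7/6 = 14
∑_{k=4}^{10} k² = 385 - 14 = 371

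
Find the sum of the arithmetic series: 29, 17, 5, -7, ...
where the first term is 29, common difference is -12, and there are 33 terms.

Sₙ = n/2 × (first + last)
Last term = a + (n-1)d = 29 + (33-1)×(-12) = -355
S_33 = 33/2 × (29 + (-355))
S_33 = 33/2 × (-326) = -5379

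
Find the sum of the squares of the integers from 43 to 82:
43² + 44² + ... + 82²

Use ∑_{k=1}^{n} k² = n(n+1)(2n+1)/6, then subtract the first 42 terms.
∑_{k=1}^{82} k² = 82×83×165/6 = 187165
∑_{k=1}^{42} k² = 42×43×85/6 = 25585
∑_{k=43}^{82} k² = 187165 - 25585 = 161580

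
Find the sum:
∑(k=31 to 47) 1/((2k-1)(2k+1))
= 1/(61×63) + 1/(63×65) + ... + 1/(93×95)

Partial fractions: 1/((2k-1)(2k+1)) = (1/2)[1/(2k-1) - 1/(2k+1)]
The series telescopes:
= (1/2)[1/61 - 1/95]
= 17/5795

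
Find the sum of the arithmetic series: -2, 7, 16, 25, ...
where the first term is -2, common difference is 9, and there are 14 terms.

Sₙ = n/2 × (first + last)
Last term = a + (n-1)d = -2 + (14-1)×9 = 115
S_14 = 14/2 × (-2 + 115)
S_14 = 14/2 × 113 = 791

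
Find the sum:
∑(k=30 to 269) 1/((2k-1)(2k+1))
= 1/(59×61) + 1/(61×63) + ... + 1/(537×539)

Partial fractions: 1/((2k-1)(2k+1)) = (1/2)[1/(2k-1) - 1/(2k+1)]
The series telescopes:
= (1/2)[1/59 - 1/539]
= 240/31801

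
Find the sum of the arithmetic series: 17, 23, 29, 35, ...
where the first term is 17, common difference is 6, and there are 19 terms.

Sₙ = n/2 × (first + last)
Last term = a + (n-1)d = 17 + (19-1)×6 = 125
S_19 = 19/2 × (17 + 125)
S_19 = 19/2 × 142 = 1349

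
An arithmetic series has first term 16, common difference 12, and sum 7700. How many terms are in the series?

Using S = n/2 × [2a + (n-1)d]
7700 = n/2 × [2(16) + (n-1)(12)]
7700 = n/2 × [32 + 12n - 12]
15400 = n × [20 + 12n]
12n² + (20)n - 15400 = 0
Discriminant: Δ = (20)² - 4(12)(-15400) = 400 + 739200 = 739600
√Δ = 860
n = [-(20) + √Δ] / (2·12) = (-20 + 860) / 24 = 840 / 24 = 35
(The negative root is discarded since n must be a positive integer.)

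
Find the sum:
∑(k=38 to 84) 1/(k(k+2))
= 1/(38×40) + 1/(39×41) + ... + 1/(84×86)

Partial fractions: 1/(k(k+2)) = (1/2)[1/k - 1/(k+2)]
Telescoping leaves the first two and last two terms:
= (1/2)[1/38 + 1/39 - 1/85 - 1/86]
= 38681/2708355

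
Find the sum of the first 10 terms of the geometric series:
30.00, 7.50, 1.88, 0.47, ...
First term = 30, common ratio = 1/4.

Sₙ = a(1 - rⁿ) / (1 - r)
S_10 = 30(1 - (1/4)^10) / (1 - (1/4))
S_10 = 30(1 - (1/1048576)) / (3/4)
S_10 = 5242875/131072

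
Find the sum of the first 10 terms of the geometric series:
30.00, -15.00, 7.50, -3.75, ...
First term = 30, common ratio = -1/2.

Sₙ = a(1 - rⁿ) / (1 - r)
S_10 = 30(1 - (-1/2)^10) / (1 - (-1/2))
S_10 = 30(1 - (1/1024)) / (3/2)
S_10 = 5115/256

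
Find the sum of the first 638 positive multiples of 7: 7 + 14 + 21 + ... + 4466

Factor out 7: = 7(1 + 2 + ... + 638) = 7 × n(n+1)/2
= 7 × 638×639/2
= 7 × 203841
= 1426887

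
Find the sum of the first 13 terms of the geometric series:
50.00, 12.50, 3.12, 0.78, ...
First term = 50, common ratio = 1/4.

Sₙ = a(1 - rⁿ) / (1 - r)
S_13 = 50(1 - (1/4)^13) / (1 - (1/4))
S_13 = 50(1 - (1/67108864)) / (3/4)
S_13 = 559240525/8388608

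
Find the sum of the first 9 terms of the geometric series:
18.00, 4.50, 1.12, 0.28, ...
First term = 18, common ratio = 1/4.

Sₙ = a(1 - rⁿ) / (1 - r)
S_9 = 18(1 - (1/4)^9) / (1 - (1/4))
S_9 = 18(1 - (1/262144)) / (3/4)
S_9 = 786429/32768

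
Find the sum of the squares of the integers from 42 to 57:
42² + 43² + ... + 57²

Use ∑_{k=1}^{n} k² = n(n+1)(2n+1)/6, then subtract the first 41 terms.
∑_{k=1}^{57} k² = 57×58×115/6 = 63365
∑_{k=1}^{41} k² = 41×42×83/6 = 23821
∑_{k=42}^{57} k² = 63365 - 23821 = 39544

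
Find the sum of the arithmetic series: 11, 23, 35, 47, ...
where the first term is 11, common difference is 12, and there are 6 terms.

Sₙ = n/2 × (first + last)
Last term = a + (n-1)d = 11 + (6-1)×12 = 71
S_6 = 6/2 × (11 + 71)
S_6 = 6/2 × 82 = 246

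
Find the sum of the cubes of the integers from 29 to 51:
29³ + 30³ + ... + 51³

Use ∑_{k=1}^{n} k³ = [n(n+1)/2]², then subtract the first 28 terms.
∑_{k=1}^{51} k³ = [51×52/2]² = 1326² = 1758276
∑_{k=1}^{28} k³ = [28×29/2]² = 406² = 164836
∑_{k=29}^{51} k³ = 1758276 - 164836 = 1593440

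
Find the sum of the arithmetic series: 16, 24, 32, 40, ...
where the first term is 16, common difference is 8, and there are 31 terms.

Sₙ = n/2 × (first + last)
Last term = a + (n-1)d = 16 + (31-1)×8 = 256
S_31 = 31/2 × (16 + 256)
S_31 = 31/2 × 272 = 4216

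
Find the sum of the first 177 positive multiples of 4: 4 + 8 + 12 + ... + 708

Factor out 4: = 4(1 + 2 + ... + 177) = 4 × n(n+1)/2
= 4 × 177×178/2
= 4 × 15753
= 63012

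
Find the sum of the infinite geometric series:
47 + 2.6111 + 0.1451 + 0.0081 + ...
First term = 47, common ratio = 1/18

For |r| < 1, S = a / (1 - r)
S = 47 / (1 - (1/18))
S = 47 / (17/18)
S = 846/17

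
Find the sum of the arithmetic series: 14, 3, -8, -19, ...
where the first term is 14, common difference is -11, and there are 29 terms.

Sₙ = n/2 × (first + last)
Last term = a + (n-1)d = 14 + (29-1)×(-11) = -294
S_29 = 29/2 × (14 + (-294))
S_29 = 29/2 × (-280) = -4060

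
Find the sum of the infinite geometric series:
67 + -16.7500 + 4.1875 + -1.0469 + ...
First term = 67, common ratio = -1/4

For |r| < 1, S = a / (1 - r)
S = 67 / (1 - (-1/4))
S = 67 / (5/4)
S = 268/5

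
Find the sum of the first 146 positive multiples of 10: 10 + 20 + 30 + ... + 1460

Factor out 10: = 10(1 + 2 + ... + 146) = 10 × n(n+1)/2
= 10 × 146×147/2
= 10 × 10731
= 107310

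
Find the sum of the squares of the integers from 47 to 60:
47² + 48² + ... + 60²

Use ∑_{k=1}^{n} k² = n(n+1)(2n+1)/6, then subtract the first 46 terms.
∑_{k=1}^{60} k² = 60×61×121/6 = 73810
∑_{k=1}^{46} k² = 46×47×93/6 = 33511
∑_{k=47}^{60} k² = 73810 - 33511 = 40299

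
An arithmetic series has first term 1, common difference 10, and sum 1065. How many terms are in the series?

Using S = n/2 × [2a + (n-1)d]
1065 = n/2 × [2(1) + (n-1)(10)]
1065 = n/2 × [2 + 10n - 10]
2130 = n × [-8 + 10n]
10n² + (-8)n - 2130 = 0
Discriminant: Δ = (-8)² - 4(10)(-2130) = 64 + 85200 = 85264
√Δ = 292
n = [-(-8) + √Δ] / (2·10) = (8 + 292) / 20 = 300 / 20 = 15
(The negative root is discarded since n must be a positive integer.)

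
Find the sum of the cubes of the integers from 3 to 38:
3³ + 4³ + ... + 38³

Use ∑_{k=1}^{n} k³ = [n(n+1)/2]², then subtract the first 2 terms.
∑_{k=1}^{38} k³ = [38×39/2]² = 741² = 549081
∑_{k=1}^{2} k³ = [2×3/2]² = 3² = 9
∑_{k=3}^{38} k³ = 549081 - 9 = 549072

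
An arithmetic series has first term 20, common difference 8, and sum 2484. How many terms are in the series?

Using S = n/2 × [2a + (n-1)d]
2484 = n/2 × [2(20) + (n-1)(8)]
2484 = n/2 × [40 + 8n - 8]
4968 = n × [32 + 8n]
8n² + (32)n - 4968 = 0
Discriminant: Δ = (32)² - 4(8)(-4968) = 1024 + 158976 = 160000
√Δ = 400
n = [-(32) + √Δ] / (2·8) = (-32 + 400) / 16 = 368 / 16 = 23
(The negative root is discarded since n must be a positive integer.)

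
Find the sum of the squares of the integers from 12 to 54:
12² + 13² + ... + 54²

Use ∑_{k=1}^{n} k² = n(n+1)(2n+1)/6, then subtract the first 11 terms.
∑_{k=1}^{54} k² = 54×55×109/6 = 53955
∑_{k=1}^{11} k² = 11×12×23/6 = 506
∑_{k=12}^{54} k² = 53955 - 506 = 53449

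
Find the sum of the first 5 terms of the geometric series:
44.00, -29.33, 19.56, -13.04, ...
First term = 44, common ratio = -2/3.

Sₙ = a(1 - rⁿ) / (1 - r)
S_5 = 44(1 - (-2/3)^5) / (1 - (-2/3))
S_5 = 44(1 - (-32/243)) / (5/3)
S_5 = 2420/81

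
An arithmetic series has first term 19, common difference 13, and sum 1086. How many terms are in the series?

Using S = n/2 × [2a + (n-1)d]
1086 = n/2 × [2(19) + (n-1)(13)]
1086 = n/2 × [38 + 13n - 13]
2172 = n × [25 + 13n]
13n² + (25)n - 2172 = 0
Discriminant: Δ = (25)² - 4(13)(-2172) = 625 + 112944 = 113569
√Δ = 337
n = [-(25) + √Δ] / (2·13) = (-25 + 337) / 26 = 312 / 26 = 12
(The negative root is discarded since n must be a positive integer.)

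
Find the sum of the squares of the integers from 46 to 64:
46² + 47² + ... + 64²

Use ∑_{k=1}^{n} k² = n(n+1)(2n+1)/6, then subtract the first 45 terms.
∑_{k=1}^{64} k² = 64×65×129/6 = 89440
∑_{k=1}^{45} k² = 45×46×91/6 = 31395
∑_{k=46}^{64} k² = 89440 - 31395 = 58045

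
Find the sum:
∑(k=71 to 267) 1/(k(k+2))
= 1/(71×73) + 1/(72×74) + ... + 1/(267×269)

Partial fractions: 1/(k(k+2)) = (1/2)[1/k - 1/(k+2)]
Telescoping leaves the first two and last two terms:
= (1/2)[1/71 + 1/72 - 1/268 - 1/269]
= 1891003/184267152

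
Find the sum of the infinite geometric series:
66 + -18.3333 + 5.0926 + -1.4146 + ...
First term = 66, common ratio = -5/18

For |r| < 1, S = a / (1 - r)
S = 66 / (1 - (-5/18))
S = 66 / (23/18)
S = 1188/23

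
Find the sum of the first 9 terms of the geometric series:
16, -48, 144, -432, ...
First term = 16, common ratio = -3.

Sₙ = a(1 - rⁿ) / (1 - r)
S_9 = 16(1 - (-3)^9) / (1 - (-3))
S_9 = 16(1 - (-19683)) / (4)
S_9 = 78736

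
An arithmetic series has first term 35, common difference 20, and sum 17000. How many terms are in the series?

Using S = n/2 × [2a + (n-1)d]
17000 = n/2 × [2(35) + (n-1)(20)]
17000 = n/2 × [70 + 20n - 20]
34000 = n × [50 + 20n]
20n² + (50)n - 34000 = 0
Discriminant: Δ = (50)² - 4(20)(-34000) = 2500 + 2720000 = 2722500
√Δ = 1650
n = [-(50) + √Δ] / (2·20) = (-50 + 1650) / 40 = 1600 / 40 = 40
(The negative root is discarded since n must be a positive integer.)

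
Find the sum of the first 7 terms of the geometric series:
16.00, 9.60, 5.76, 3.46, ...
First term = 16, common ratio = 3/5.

Sₙ = a(1 - rⁿ) / (1 - r)
S_7 = 16(1 - (3/5)^7) / (1 - (3/5))
S_7 = 16(1 - (2187/78125)) / (2/5)
S_7 = 607504/15625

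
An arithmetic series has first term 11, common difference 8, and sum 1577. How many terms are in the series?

Using S = n/2 × [2a + (n-1)d]
1577 = n/2 × [2(11) + (n-1)(8)]
1577 = n/2 × [22 + 8n - 8]
3154 = n × [14 + 8n]
8n² + (14)n - 3154 = 0
Discriminant: Δ = (14)² - 4(8)(-3154) = 196 + 100928 = 101124
√Δ = 318
n = [-(14) + √Δ] / (2·8) = (-14 + 318) / 16 = 304 / 16 = 19
(The negative root is discarded since n must be a positive integer.)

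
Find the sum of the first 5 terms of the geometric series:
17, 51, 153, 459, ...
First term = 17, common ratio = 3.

Sₙ = a(1 - rⁿ) / (1 - r)
S_5 = 17(1 - 3^5) / (1 - 3)
S_5 = 17(1 - 243) / (-2)
S_5 = 2057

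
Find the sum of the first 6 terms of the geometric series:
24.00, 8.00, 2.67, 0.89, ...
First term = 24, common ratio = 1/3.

Sₙ = a(1 - rⁿ) / (1 - r)
S_6 = 24(1 - (1/3)^6) / (1 - (1/3))
S_6 = 24(1 - (1/729)) / (2/3)
S_6 = 2912/81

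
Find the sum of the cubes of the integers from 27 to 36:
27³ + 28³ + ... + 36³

Use ∑_{k=1}^{n} k³ = [n(n+1)/2]², then subtract the first 26 terms.
∑_{k=1}^{36} k³ = [36×37/2]² = 666² = 443556
∑_{k=1}^{26} k³ = [26×27/2]² = 351² = 123201
∑_{k=27}^{36} k³ = 443556 - 123201 = 320355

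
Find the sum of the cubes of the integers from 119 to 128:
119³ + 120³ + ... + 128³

Use ∑_{k=1}^{n} k³ = [n(n+1)/2]², then subtract the first 118 terms.
∑_{k=1}^{128} k³ = [128×129/2]² = 8256² = 68161536
∑_{k=1}^{118} k³ = [118×119/2]² = 7021² = 49294441
∑_{k=119}^{128} k³ = 68161536 - 49294441 = 18867095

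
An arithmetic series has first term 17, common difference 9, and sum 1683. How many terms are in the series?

Using S = n/2 × [2a + (n-1)d]
1683 = n/2 × [2(17) + (n-1)(9)]
1683 = n/2 × [34 + 9n - 9]
3366 = n × [25 + 9n]
9n² + (25)n - 3366 = 0
Discriminant: Δ = (25)² - 4(9)(-3366) = 625 + 121176 = 121801
√Δ = 349
n = [-(25) + √Δ] / (2·9) = (-25 + 349) / 18 = 324 / 18 = 18
(The negative root is discarded since n must be a positive integer.)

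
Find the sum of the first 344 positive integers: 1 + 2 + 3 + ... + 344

Formula: ∑k = n(n+1)/2
= 344×345/2
= 118680/2
= 59340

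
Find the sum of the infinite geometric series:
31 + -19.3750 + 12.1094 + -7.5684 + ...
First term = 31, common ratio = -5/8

For |r| < 1, S = a / (1 - r)
S = 31 / (1 - (-5/8))
S = 31 / (13/8)
S = 248/13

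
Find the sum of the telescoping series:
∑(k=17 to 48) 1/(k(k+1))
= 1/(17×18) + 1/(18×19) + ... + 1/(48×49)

Partial fractions: 1/(k(k+1)) = 1/k - 1/(k+1)
The series telescopes:
= (1/17 - 1/18) + (1/18 - 1/19) + ... + (1/48 - 1/49)
= 1/17 - 1/49
= 32/833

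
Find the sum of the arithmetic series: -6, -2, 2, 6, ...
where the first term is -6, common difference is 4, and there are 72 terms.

Sₙ = n/2 × (first + last)
Last term = a + (n-1)d = -6 + (72-1)×4 = 278
S_72 = 72/2 × (-6 + 278)
S_72 = 72/2 × 272 = 9792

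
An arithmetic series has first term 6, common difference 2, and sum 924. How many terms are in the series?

Using S = n/2 × [2a + (n-1)d]
924 = n/2 × [2(6) + (n-1)(2)]
924 = n/2 × [12 + 2n - 2]
1848 = n × [10 + 2n]
2n² + (10)n - 1848 = 0
Discriminant: Δ = (10)² - 4(2)(-1848) = 100 + 14784 = 14884
√Δ = 122
n = [-(10) + √Δ] / (2·2) = (-10 + 122) / 4 = 112 / 4 = 28
(The negative root is discarded since n must be a positive integer.)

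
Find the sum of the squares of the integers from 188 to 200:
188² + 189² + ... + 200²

Use ∑_{k=1}^{n} k² = n(n+1)(2n+1)/6, then subtract the first 187 terms.
∑_{k=1}^{200} k² = 200×201×401/6 = 2686700
∑_{k=1}^{187} k² = 187×188×375/6 = 2197250
∑_{k=188}^{200} k² = 2686700 - 2197250 = 489450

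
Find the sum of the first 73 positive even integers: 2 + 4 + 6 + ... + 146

Sum of first n even numbers = n(n+1)
= 73×74
= 5402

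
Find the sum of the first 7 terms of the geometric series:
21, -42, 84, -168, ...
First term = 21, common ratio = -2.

Sₙ = a(1 - rⁿ) / (1 - r)
S_7 = 21(1 - (-2)^7) / (1 - (-2))
S_7 = 21(1 - (-128)) / (3)
S_7 = 903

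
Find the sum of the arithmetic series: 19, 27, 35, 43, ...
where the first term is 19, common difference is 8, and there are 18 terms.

Sₙ = n/2 × (first + last)
Last term = a + (n-1)d = 19 + (18-1)×8 = 155
S_18 = 18/2 × (19 + 155)
S_18 = 18/2 × 174 = 1566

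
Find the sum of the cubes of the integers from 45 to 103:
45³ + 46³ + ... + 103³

Use ∑_{k=1}^{n} k³ = [n(n+1)/2]², then subtract the first 44 terms.
∑_{k=1}^{103} k³ = [103×104/2]² = 5356² = 28686736
∑_{k=1}^{44} k³ = [44×45/2]² = 990² = 980100
∑_{k=45}^{103} k³ = 28686736 - 980100 = 27706636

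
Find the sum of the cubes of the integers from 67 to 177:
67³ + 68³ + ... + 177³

Use ∑_{k=1}^{n} k³ = [n(n+1)/2]², then subtract the first 66 terms.
∑_{k=1}^{177} k³ = [177×178/2]² = 15753² = 248157009
∑_{k=1}^{66} k³ = [66×67/2]² = 2211² = 4888521
∑_{k=67}^{177} k³ = 248157009 - 4888521 = 243268488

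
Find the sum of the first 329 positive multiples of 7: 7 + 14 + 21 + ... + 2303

Factor out 7: = 7(1 + 2 + ... + 329) = 7 × n(n+1)/2
= 7 × 329×330/2
= 7 × 54285
= 379995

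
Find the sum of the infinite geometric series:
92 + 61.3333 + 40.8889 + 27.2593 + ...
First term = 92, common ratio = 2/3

For |r| < 1, S = a / (1 - r)
S = 92 / (1 - (2/3))
S = 92 / (1/3)
S = 276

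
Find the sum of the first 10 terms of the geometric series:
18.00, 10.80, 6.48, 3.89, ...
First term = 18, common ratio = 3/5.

Sₙ = a(1 - rⁿ) / (1 - r)
S_10 = 18(1 - (3/5)^10) / (1 - (3/5))
S_10 = 18(1 - (59049/9765625)) / (2/5)
S_10 = 87359184/1953125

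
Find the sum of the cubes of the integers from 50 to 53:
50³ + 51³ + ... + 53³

Use ∑_{k=1}^{n} k³ = [n(n+1)/2]², then subtract the first 49 terms.
∑_{k=1}^{53} k³ = [53×54/2]² = 1431² = 2047761
∑_{k=1}^{49} k³ = [49×50/2]² = 1225² = 1500625
∑_{k=50}^{53} k³ = 2047761 - 1500625 = 547136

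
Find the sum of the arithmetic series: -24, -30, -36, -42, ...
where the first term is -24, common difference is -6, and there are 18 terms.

Sₙ = n/2 × (first + last)
Last term = a + (n-1)d = -24 + (18-1)×(-6) = -126
S_18 = 18/2 × (-24 + (-126))
S_18 = 18/2 × (-150) = -1350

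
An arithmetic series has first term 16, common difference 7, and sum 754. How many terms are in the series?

Using S = n/2 × [2a + (n-1)d]
754 = n/2 × [2(16) + (n-1)(7)]
754 = n/2 × [32 + 7n - 7]
1508 = n × [25 + 7n]
7n² + (25)n - 1508 = 0
Discriminant: Δ = (25)² - 4(7)(-1508) = 625 + 42224 = 42849
√Δ = 207
n = [-(25) + √Δ] / (2·7) = (-25 + 207) / 14 = 182 / 14 = 13
(The negative root is discarded since n must be a positive integer.)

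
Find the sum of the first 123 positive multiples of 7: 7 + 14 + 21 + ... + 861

Factor out 7: = 7(1 + 2 + ... + 123) = 7 × n(n+1)/2
= 7 × 123×124/2
= 7 × 7626
= 53382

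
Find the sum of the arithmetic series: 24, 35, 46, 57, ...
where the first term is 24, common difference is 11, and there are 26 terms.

Sₙ = n/2 × (first + last)
Last term = a + (n-1)d = 24 + (26-1)×11 = 299
S_26 = 26/2 × (24 + 299)
S_26 = 26/2 × 323 = 4199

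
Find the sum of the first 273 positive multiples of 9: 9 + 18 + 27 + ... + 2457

Factor out 9: = 9(1 + 2 + ... + 273) = 9 × n(n+1)/2
= 9 × 273×274/2
= 9 × 37401
= 336609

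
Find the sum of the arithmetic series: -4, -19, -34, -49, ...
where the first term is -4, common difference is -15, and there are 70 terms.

Sₙ = n/2 × (first + last)
Last term = a + (n-1)d = -4 + (70-1)×(-15) = -1039
S_70 = 70/2 × (-4 + (-1039))
S_70 = 70/2 × (-1043) = -36505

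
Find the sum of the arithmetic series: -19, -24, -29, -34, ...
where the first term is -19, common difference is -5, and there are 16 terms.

Sₙ = n/2 × (first + last)
Last term = a + (n-1)d = -19 + (16-1)×(-5) = -94
S_16 = 16/2 × (-19 + (-94))
S_16 = 16/2 × (-113) = -904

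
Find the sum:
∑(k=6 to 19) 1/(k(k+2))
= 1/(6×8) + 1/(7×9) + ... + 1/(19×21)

Partial fractions: 1/(k(k+2)) = (1/2)[1/k - 1/(k+2)]
Telescoping leaves the first two and last two terms:
= (1/2)[1/6 + 1/7 - 1/20 - 1/21]
= 89/840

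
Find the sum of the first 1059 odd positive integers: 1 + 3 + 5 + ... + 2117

Sum of first n odd numbers = n²
= 1059²
= 1121481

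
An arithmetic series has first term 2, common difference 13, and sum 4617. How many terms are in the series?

Using S = n/2 × [2a + (n-1)d]
4617 = n/2 × [2(2) + (n-1)(13)]
4617 = n/2 × [4 + 13n - 13]
9234 = n × [-9 + 13n]
13n² + (-9)n - 9234 = 0
Discriminant: Δ = (-9)² - 4(13)(-9234) = 81 + 480168 = 480249
√Δ = 693
n = [-(-9) + √Δ] / (2·13) = (9 + 693) / 26 = 702 / 26 = 27
(The negative root is discarded since n must be a positive integer.)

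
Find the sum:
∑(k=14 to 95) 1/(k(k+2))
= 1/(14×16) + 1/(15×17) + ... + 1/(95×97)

Partial fractions: 1/(k(k+2)) = (1/2)[1/k - 1/(k+2)]
Telescoping leaves the first two and last two terms:
= (1/2)[1/14 + 1/15 - 1/96 - 1/97]
= 12751/217280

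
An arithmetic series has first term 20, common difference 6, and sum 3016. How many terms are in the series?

Using S = n/2 × [2a + (n-1)d]
3016 = n/2 × [2(20) + (n-1)(6)]
3016 = n/2 × [40 + 6n - 6]
6032 = n × [34 + 6n]
6n² + (34)n - 6032 = 0
Discriminant: Δ = (34)² - 4(6)(-6032) = 1156 + 144768 = 145924
√Δ = 382
n = [-(34) + √Δ] / (2·6) = (-34 + 382) / 12 = 348 / 12 = 29
(The negative root is discarded since n must be a positive integer.)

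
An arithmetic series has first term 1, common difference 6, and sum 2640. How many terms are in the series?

Using S = n/2 × [2a + (n-1)d]
2640 = n/2 × [2(1) + (n-1)(6)]
2640 = n/2 × [2 + 6n - 6]
5280 = n × [-4 + 6n]
6n² + (-4)n - 5280 = 0
Discriminant: Δ = (-4)² - 4(6)(-5280) = 16 + 126720 = 126736
√Δ = 356
n = [-(-4) + √Δ] / (2·6) = (4 + 356) / 12 = 360 / 12 = 30
(The negative root is discarded since n must be a positive integer.)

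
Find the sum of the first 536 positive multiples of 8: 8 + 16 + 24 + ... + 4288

Factor out 8: = 8(1 + 2 + ... + 536) = 8 × n(n+1)/2
= 8 × 536×537/2
= 8 × 143916
= 1151328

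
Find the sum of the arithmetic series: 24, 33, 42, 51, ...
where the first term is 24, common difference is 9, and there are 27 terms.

Sₙ = n/2 × (first + last)
Last term = a + (n-1)d = 24 + (27-1)×9 = 258
S_27 = 27/2 × (24 + 258)
S_27 = 27/2 × 282 = 3807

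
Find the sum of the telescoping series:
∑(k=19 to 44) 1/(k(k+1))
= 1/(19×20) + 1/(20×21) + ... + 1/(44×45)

Partial fractions: 1/(k(k+1)) = 1/k - 1/(k+1)
The series telescopes:
= (1/19 - 1/20) + (1/20 - 1/21) + ... + (1/44 - 1/45)
= 1/19 - 1/45
= 26/855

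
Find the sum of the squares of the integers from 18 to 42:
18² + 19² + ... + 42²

Use ∑_{k=1}^{n} k² = n(n+1)(2n+1)/6, then subtract the first 17 terms.
∑_{k=1}^{42} k² = 42×43×85/6 = 25585
∑_{k=1}^{17} k² = 17×18×35/6 = 1785
∑_{k=18}^{42} k² = 25585 - 1785 = 23800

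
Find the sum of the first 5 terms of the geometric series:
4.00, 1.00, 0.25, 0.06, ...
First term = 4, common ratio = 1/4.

Sₙ = a(1 - rⁿ) / (1 - r)
S_5 = 4(1 - (1/4)^5) / (1 - (1/4))
S_5 = 4(1 - (1/1024)) / (3/4)
S_5 = 341/64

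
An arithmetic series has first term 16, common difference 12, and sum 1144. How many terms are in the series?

Using S = n/2 × [2a + (n-1)d]
1144 = n/2 × [2(16) + (n-1)(12)]
1144 = n/2 × [32 + 12n - 12]
2288 = n × [20 + 12n]
12n² + (20)n - 2288 = 0
Discriminant: Δ = (20)² - 4(12)(-2288) = 400 + 109824 = 110224
√Δ = 332
n = [-(20) + √Δ] / (2·12) = (-20 + 332) / 24 = 312 / 24 = 13
(The negative root is discarded since n must be a positive integer.)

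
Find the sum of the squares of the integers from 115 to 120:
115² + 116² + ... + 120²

Use ∑_{k=1}^{n} k² = n(n+1)(2n+1)/6, then subtract the first 114 terms.
∑_{k=1}^{120} k² = 120×121×241/6 = 583220
∑_{k=1}^{114} k² = 114×115×229/6 = 500365
∑_{k=115}^{120} k² = 583220 - 500365 = 82855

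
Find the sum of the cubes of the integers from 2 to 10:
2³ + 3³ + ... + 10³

Use ∑_{k=1}^{n} k³ = [n(n+1)/2]², then subtract the first 1 terms.
∑_{k=1}^{10} k³ = [10×11/2]² = 55² = 3025
∑_{k=1}^{1} k³ = [1×2/2]² = 1² = 1
∑_{k=2}^{10} k³ = 3025 - 1 = 3024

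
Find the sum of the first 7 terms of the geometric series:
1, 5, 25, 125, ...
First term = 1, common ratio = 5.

Sₙ = a(1 - rⁿ) / (1 - r)
S_7 = 1(1 - 5^7) / (1 - 5)
S_7 = 1(1 - 78125) / (-4)
S_7 = 19531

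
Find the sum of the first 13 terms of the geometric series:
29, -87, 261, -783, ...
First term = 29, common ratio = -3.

Sₙ = a(1 - rⁿ) / (1 - r)
S_13 = 29(1 - (-3)^13) / (1 - (-3))
S_13 = 29(1 - (-1594323)) / (4)
S_13 = 11558849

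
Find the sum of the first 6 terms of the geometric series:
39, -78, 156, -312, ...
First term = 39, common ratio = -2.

Sₙ = a(1 - rⁿ) / (1 - r)
S_6 = 39(1 - (-2)^6) / (1 - (-2))
S_6 = 39(1 - 64) / (3)
S_6 = -819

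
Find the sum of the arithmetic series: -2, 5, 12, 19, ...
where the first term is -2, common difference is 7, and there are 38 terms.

Sₙ = n/2 × (first + last)
Last term = a + (n-1)d = -2 + (38-1)×7 = 257
S_38 = 38/2 × (-2 + 257)
S_38 = 38/2 × 255 = 4845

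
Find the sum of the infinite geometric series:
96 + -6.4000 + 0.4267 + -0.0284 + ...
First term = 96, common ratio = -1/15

For |r| < 1, S = a / (1 - r)
S = 96 / (1 - (-1/15))
S = 96 / (16/15)
S = 90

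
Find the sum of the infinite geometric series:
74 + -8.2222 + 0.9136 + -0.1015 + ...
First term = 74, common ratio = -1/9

For |r| < 1, S = a / (1 - r)
S = 74 / (1 - (-1/9))
S = 74 / (10/9)
S = 333/5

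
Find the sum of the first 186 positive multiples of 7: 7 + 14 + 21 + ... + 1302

Factor out 7: = 7(1 + 2 + ... + 186) = 7 × n(n+1)/2
= 7 × 186×187/2
= 7 × 17391
= 121737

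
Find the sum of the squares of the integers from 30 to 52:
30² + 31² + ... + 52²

Use ∑_{k=1}^{n} k² = n(n+1)(2n+1)/6, then subtract the first 29 terms.
∑_{k=1}^{52} k² = 52×53×105/6 = 48230
∑_{k=1}^{29} k² = 29×30×59/6 = 8555
∑_{k=30}^{52} k² = 48230 - 8555 = 39675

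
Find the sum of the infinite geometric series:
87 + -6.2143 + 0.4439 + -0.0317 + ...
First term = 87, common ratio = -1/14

For |r| < 1, S = a / (1 - r)
S = 87 / (1 - (-1/14))
S = 87 / (15/14)
S = 406/5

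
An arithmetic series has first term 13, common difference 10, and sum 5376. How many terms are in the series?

Using S = n/2 × [2a + (n-1)d]
5376 = n/2 × [2(13) + (n-1)(10)]
5376 = n/2 × [26 + 10n - 10]
10752 = n × [16 + 10n]
10n² + (16)n - 10752 = 0
Discriminant: Δ = (16)² - 4(10)(-10752) = 256 + 430080 = 430336
√Δ = 656
n = [-(16) + √Δ] / (2·10) = (-16 + 656) / 20 = 640 / 20 = 32
(The negative root is discarded since n must be a positive integer.)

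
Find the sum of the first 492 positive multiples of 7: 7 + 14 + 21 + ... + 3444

Factor out 7: = 7(1 + 2 + ... + 492) = 7 × n(n+1)/2
= 7 × 492×493/2
= 7 × 121278
= 848946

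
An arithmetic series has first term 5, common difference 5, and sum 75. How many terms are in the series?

Using S = n/2 × [2a + (n-1)d]
75 = n/2 × [2(5) + (n-1)(5)]
75 = n/2 × [10 + 5n - 5]
150 = n × [5 + 5n]
5n² + (5)n - 150 = 0
Discriminant: Δ = (5)² - 4(5)(-150) = 25 + 3000 = 3025
√Δ = 55
n = [-(5) + √Δ] / (2·5) = (-5 + 55) / 10 = 50 / 10 = 5
(The negative root is discarded since n must be a positive integer.)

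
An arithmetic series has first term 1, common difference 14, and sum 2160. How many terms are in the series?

Using S = n/2 × [2a + (n-1)d]
2160 = n/2 × [2(1) + (n-1)(14)]
2160 = n/2 × [2 + 14n - 14]
4320 = n × [-12 + 14n]
14n² + (-12)n - 4320 = 0
Discriminant: Δ = (-12)² - 4(14)(-4320) = 144 + 241920 = 242064
√Δ = 492
n = [-(-12) + √Δ] / (2·14) = (12 + 492) / 28 = 504 / 28 = 18
(The negative root is discarded since n must be a positive integer.)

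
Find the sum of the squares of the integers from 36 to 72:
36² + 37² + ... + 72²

Use ∑_{k=1}^{n} k² = n(n+1)(2n+1)/6, then subtract the first 35 terms.
∑_{k=1}^{72} k² = 72×73×145/6 = 127020
∑_{k=1}^{35} k² = 35×36×71/6 = 14910
∑_{k=36}^{72} k² = 127020 - 14910 = 112110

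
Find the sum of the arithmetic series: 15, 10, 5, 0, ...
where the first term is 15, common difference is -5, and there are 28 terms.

Sₙ = n/2 × (first + last)
Last term = a + (n-1)d = 15 + (28-1)×(-5) = -120
S_28 = 28/2 × (15 + (-120))
S_28 = 28/2 × (-105) = -1470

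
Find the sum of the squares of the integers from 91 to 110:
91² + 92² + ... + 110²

Use ∑_{k=1}^{n} k² = n(n+1)(2n+1)/6, then subtract the first 90 terms.
∑_{k=1}^{110} k² = 110×111×221/6 = 449735
∑_{k=1}^{90} k² = 90×91×181/6 = 247065
∑_{k=91}^{110} k² = 449735 - 247065 = 202670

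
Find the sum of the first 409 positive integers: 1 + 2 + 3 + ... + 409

Formula: ∑k = n(n+1)/2
= 409×410/2
= 167690/2
= 83845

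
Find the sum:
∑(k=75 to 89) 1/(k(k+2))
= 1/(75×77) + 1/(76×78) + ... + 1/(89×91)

Partial fractions: 1/(k(k+2)) = (1/2)[1/k - 1/(k+2)]
Telescoping leaves the first two and last two terms:
= (1/2)[1/75 + 1/76 - 1/90 - 1/91]
= 6833/3112200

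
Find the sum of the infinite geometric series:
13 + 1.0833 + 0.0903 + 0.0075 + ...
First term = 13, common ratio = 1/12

For |r| < 1, S = a / (1 - r)
S = 13 / (1 - (1/12))
S = 13 / (11/12)
S = 156/11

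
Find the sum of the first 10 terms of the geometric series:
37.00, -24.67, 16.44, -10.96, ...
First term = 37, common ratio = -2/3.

Sₙ = a(1 - rⁿ) / (1 - r)
S_10 = 37(1 - (-2/3)^10) / (1 - (-2/3))
S_10 = 37(1 - (1024/59049)) / (5/3)
S_10 = 429385/19683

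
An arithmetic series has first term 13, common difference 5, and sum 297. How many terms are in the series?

Using S = n/2 × [2a + (n-1)d]
297 = n/2 × [2(13) + (n-1)(5)]
297 = n/2 × [26 + 5n - 5]
594 = n × [21 + 5n]
5n² + (21)n - 594 = 0
Discriminant: Δ = (21)² - 4(5)(-594) = 441 + 11880 = 12321
√Δ = 111
n = [-(21) + √Δ] / (2·5) = (-21 + 111) / 10 = 90 / 10 = 9
(The negative root is discarded since n must be a positive integer.)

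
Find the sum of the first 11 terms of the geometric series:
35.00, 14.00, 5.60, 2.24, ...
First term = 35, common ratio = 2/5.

Sₙ = a(1 - rⁿ) / (1 - r)
S_11 = 35(1 - (2/5)^11) / (1 - (2/5))
S_11 = 35(1 - (2048/48828125)) / (3/5)
S_11 = 113927513/1953125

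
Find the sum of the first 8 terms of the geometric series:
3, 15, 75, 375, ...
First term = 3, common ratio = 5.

Sₙ = a(1 - rⁿ) / (1 - r)
S_8 = 3(1 - 5^8) / (1 - 5)
S_8 = 3(1 - 390625) / (-4)
S_8 = 292968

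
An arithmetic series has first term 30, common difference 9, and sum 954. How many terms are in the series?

Using S = n/2 × [2a + (n-1)d]
954 = n/2 × [2(30) + (n-1)(9)]
954 = n/2 × [60 + 9n - 9]
1908 = n × [51 + 9n]
9n² + (51)n - 1908 = 0
Discriminant: Δ = (51)² - 4(9)(-1908) = 2601 + 68688 = 71289
√Δ = 267
n = [-(51) + √Δ] / (2·9) = (-51 + 267) / 18 = 216 / 18 = 12
(The negative root is discarded since n must be a positive integer.)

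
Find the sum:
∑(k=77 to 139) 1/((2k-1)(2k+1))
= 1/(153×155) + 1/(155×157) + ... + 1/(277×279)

Partial fractions: 1/((2k-1)(2k+1)) = (1/2)[1/(2k-1) - 1/(2k+1)]
The series telescopes:
= (1/2)[1/153 - 1/279]
= 7/4743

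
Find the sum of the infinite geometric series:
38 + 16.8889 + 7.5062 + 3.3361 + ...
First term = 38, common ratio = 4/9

For |r| < 1, S = a / (1 - r)
S = 38 / (1 - (4/9))
S = 38 / (5/9)
S = 342/5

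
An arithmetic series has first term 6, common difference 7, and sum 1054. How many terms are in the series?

Using S = n/2 × [2a + (n-1)d]
1054 = n/2 × [2(6) + (n-1)(7)]
1054 = n/2 × [12 + 7n - 7]
2108 = n × [5 + 7n]
7n² + (5)n - 2108 = 0
Discriminant: Δ = (5)² - 4(7)(-2108) = 25 + 59024 = 59049
√Δ = 243
n = [-(5) + √Δ] / (2·7) = (-5 + 243) / 14 = 238 / 14 = 17
(The negative root is discarded since n must be a positive integer.)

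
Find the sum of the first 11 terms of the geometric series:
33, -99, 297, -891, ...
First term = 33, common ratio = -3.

Sₙ = a(1 - rⁿ) / (1 - r)
S_11 = 33(1 - (-3)^11) / (1 - (-3))
S_11 = 33(1 - (-177147)) / (4)
S_11 = 1461471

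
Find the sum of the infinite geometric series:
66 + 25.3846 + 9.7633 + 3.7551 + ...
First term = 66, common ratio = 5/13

For |r| < 1, S = a / (1 - r)
S = 66 / (1 - (5/13))
S = 66 / (8/13)
S = 429/4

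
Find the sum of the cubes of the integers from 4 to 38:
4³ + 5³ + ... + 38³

Use ∑_{k=1}^{n} k³ = [n(n+1)/2]², then subtract the first 3 terms.
∑_{k=1}^{38} k³ = [38×39/2]² = 741² = 549081
∑_{k=1}^{3} k³ = [3×4/2]² = 6² = 36
∑_{k=4}^{38} k³ = 549081 - 36 = 549045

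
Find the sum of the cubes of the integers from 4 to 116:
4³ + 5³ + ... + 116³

Use ∑_{k=1}^{n} k³ = [n(n+1)/2]², then subtract the first 3 terms.
∑_{k=1}^{116} k³ = [116×117/2]² = 6786² = 46049796
∑_{k=1}^{3} k³ = [3×4/2]² = 6² = 36
∑_{k=4}^{116} k³ = 46049796 - 36 = 46049760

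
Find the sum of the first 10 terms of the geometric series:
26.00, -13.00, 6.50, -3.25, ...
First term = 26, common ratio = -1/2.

Sₙ = a(1 - rⁿ) / (1 - r)
S_10 = 26(1 - (-1/2)^10) / (1 - (-1/2))
S_10 = 26(1 - (1/1024)) / (3/2)
S_10 = 4433/256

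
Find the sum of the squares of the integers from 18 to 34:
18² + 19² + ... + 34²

Use ∑_{k=1}^{n} k² = n(n+1)(2n+1)/6, then subtract the first 17 terms.
∑_{k=1}^{34} k² = 34×35×69/6 = 13685
∑_{k=1}^{17} k² = 17×18×35/6 = 1785
∑_{k=18}^{34} k² = 13685 - 1785 = 11900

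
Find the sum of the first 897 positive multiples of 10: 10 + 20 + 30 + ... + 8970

Factor out 10: = 10(1 + 2 + ... + 897) = 10 × n(n+1)/2
= 10 × 897×898/2
= 10 × 402753
= 4027530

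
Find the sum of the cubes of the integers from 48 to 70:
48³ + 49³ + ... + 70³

Use ∑_{k=1}^{n} k³ = [n(n+1)/2]², then subtract the first 47 terms.
∑_{k=1}^{70} k³ = [70×71/2]² = 2485² = 6175225
∑_{k=1}^{47} k³ = [47×48/2]² = 1128² = 1272384
∑_{k=48}^{70} k³ = 6175225 - 1272384 = 4902841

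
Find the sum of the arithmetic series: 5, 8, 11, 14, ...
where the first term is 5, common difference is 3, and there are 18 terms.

Sₙ = n/2 × (first + last)
Last term = a + (n-1)d = 5 + (18-1)×3 = 56
S_18 = 18/2 × (5 + 56)
S_18 = 18/2 × 61 = 549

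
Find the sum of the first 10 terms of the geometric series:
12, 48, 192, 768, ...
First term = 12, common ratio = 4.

Sₙ = a(1 - rⁿ) / (1 - r)
S_10 = 12(1 - 4^10) / (1 - 4)
S_10 = 12(1 - 1048576) / (-3)
S_10 = 4194300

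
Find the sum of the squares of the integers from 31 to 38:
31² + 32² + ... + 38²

Use ∑_{k=1}^{n} k² = n(n+1)(2n+1)/6, then subtract the first 30 terms.
∑_{k=1}^{38} k² = 38×39×77/6 = 19019
∑_{k=1}^{30} k² = 30×31×61/6 = 9455
∑_{k=31}^{38} k² = 19019 - 9455 = 9564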